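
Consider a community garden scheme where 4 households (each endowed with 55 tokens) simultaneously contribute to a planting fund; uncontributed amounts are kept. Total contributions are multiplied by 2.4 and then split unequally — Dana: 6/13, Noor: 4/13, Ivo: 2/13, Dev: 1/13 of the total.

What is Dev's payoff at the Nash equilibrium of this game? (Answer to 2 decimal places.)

For player j, contributing a unit is worthwhile iff 2.4 × (j's share) ≥ 1, i.e. iff j's share is at least 0.4167.
The only share above 0.4167 is Dana's 6/13, contributing 55; the remaining 3 contribute 0. Total contributed: 55.
Dev keeps 55 and receives 2.4 × 55 × 1/13 = 10.15 from the planting fund, for a payoff of 65.15.

65.15 tokens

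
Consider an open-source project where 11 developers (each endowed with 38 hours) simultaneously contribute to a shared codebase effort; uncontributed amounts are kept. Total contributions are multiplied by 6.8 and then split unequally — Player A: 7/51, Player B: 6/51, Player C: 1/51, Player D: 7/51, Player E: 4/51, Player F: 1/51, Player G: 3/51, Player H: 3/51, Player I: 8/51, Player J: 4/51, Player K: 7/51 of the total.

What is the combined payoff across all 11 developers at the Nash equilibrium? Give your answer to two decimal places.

For player j, contributing a unit is worthwhile iff 6.8 × (j's share) ≥ 1, i.e. iff j's share is at least 0.1471.
Player I alone (share 8/51) is above the threshold, contributing 38; the remaining 10 contribute 0. Total contributed: 38.
The shared codebase effort pays out 6.8 × 38 = 258.40 in total (split across the unequal shares, but the aggregate is all that matters for the group sum).
The 10 free-riders keep 38 each, adding 380. Group total = 380 + 258.40 = 638.40.

638.40 hours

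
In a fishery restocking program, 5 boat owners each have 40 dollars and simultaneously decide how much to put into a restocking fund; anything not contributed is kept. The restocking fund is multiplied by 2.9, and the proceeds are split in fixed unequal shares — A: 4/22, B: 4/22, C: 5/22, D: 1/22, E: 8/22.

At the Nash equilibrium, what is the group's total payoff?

A player with share s gets back 2.9·s per unit contributed, so full contribution is dominant for anyone with s > 1/2.9 = 0.3448 and zero contribution is dominant for anyone below.
E alone (share 8/22) is above the threshold, contributing 40; the remaining 4 contribute 0. Total contributed: 40.
The restocking fund pays out 2.9 × 40 = 116.00 in total (split across the unequal shares, but the aggregate is all that matters for the group sum).
The 4 free-riders keep 40 each, adding 160. Group total = 160 + 116.00 = 276.00.

276.00 dollars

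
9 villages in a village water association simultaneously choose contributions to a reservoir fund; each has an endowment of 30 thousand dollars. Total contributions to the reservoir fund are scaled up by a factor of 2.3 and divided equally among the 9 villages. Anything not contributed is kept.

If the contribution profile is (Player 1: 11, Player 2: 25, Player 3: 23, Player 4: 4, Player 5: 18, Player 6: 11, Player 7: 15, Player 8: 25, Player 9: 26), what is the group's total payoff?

475.40 thousand dollars

Total contributed: 11 + 25 + 23 + 4 + 18 + 11 + 15 + 25 + 26 = 158; total kept: 9 × 30 − 158 = 112.
The reservoir fund pays out 2.3 × 158 = 363.40 in aggregate.
Group total = 112 + 363.40 = 475.40.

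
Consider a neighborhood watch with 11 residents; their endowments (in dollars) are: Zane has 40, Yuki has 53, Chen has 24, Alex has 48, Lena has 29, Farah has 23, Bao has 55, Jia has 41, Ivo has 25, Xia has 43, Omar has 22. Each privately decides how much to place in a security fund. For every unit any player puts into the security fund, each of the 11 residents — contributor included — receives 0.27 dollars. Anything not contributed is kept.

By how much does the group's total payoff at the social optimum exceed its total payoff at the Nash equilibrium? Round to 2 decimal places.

The private return per contributed unit is 0.27 < 1 for everyone, so the Nash equilibrium is zero contribution and the group total is Σ E_j = 40 + 53 + 24 + 48 + 29 + 23 + 55 + 41 + 25 + 43 + 22 = 403.
Each contributed unit returns 2.970 to the group, so the social optimum is full contribution by everyone: group total = 2.970 × 403 = 1196.91.
Efficiency loss = (2.970 − 1) × 403 = 793.91.

793.91 dollars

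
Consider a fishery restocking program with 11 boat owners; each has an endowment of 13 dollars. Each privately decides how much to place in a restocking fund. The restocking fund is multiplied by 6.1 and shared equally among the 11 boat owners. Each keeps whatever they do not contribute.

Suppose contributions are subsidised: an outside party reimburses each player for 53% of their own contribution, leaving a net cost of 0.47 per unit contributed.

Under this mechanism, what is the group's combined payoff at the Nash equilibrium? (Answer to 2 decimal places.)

With the mechanism, a contributed unit returns (6.1/11) / 0.47 = 1.1799 per unit of net cost to the contributor — now above 1 — so contributing fully is weakly dominant for every player.
At the Nash equilibrium everyone contributes 13. Group total payoff = 11 × (13 × 0.53 + 6.1 × 13) = 948.09.

948.09 dollars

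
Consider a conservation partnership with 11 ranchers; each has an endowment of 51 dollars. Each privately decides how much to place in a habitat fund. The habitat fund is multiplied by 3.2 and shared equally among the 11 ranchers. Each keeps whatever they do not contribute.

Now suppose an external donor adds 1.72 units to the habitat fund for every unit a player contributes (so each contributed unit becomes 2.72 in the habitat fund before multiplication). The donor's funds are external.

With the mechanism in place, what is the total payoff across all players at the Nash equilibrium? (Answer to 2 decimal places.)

561.00 dollars

Even with the mechanism, each unit contributed returns only 3.2 × 2.72 / 11 = 0.7913 per unit of net cost, so contributing nothing is still dominant.
Everyone keeps their endowment and the group total is 11 × 51 = 561.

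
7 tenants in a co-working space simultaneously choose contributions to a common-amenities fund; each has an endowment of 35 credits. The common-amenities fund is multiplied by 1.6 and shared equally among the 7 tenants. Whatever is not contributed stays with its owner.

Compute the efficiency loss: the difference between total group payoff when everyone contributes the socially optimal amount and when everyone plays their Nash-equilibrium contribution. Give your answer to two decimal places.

Each contributed unit returns 1.6/7 = 0.2286 to its contributor — below 1 — so contributing 0 is dominant for every player. At the Nash equilibrium everyone keeps their 35, and the group total is 7 × 35 = 245.
Each contributed unit returns 1.600 to the group as a whole (0.2286 to each of 7 players), which exceeds 1, so the social optimum is full contribution: group total = 1.600 × 245 = 392.00.
Efficiency loss = 392.00 − 245 = 147.00.

147.00 credits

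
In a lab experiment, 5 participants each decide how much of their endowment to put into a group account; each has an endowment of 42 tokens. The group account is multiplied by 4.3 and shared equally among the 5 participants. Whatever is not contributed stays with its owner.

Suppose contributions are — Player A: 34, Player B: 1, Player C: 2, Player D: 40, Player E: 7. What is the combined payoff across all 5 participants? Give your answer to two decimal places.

487.20 tokens

Total contributed: 34 + 1 + 2 + 40 + 7 = 84; total kept: 5 × 42 − 84 = 126.
The group account pays out 4.3 × 84 = 361.20 in aggregate.
Group total = 126 + 361.20 = 487.20.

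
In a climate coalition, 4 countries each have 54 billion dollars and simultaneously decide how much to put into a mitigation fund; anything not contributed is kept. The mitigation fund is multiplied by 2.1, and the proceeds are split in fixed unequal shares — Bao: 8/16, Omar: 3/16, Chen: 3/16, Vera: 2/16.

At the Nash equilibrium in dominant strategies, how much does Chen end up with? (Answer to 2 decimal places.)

75.26 billion dollars

A player with share s gets back 2.1·s per unit contributed, so full contribution is dominant for anyone with s > 1/2.1 = 0.4762 and zero contribution is dominant for anyone below.
The only share above 0.4762 is Bao's 8/16, contributing 54; the remaining 3 contribute 0. Total contributed: 54.
Chen keeps 54 and receives 2.1 × 54 × 3/16 = 21.26 from the mitigation fund, for a payoff of 75.26.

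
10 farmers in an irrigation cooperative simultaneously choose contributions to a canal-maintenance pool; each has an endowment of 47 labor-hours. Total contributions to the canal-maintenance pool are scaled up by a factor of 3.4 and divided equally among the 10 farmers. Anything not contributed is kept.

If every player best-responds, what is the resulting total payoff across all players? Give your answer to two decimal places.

470.00 labor-hours

Each contributed unit returns 3.4/10 = 0.3400 to its contributor — below 1 — so contributing 0 is dominant for every player. At the Nash equilibrium everyone keeps their 47, and the group total is 10 × 47 = 470.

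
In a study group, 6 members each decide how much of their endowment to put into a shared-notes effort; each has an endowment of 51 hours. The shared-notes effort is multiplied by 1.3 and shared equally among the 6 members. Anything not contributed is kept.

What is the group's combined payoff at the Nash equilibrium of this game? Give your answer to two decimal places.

Each contributed unit returns 1.3/6 = 0.2167 to its contributor — below 1 — so contributing 0 is dominant for every player. At the Nash equilibrium everyone keeps their 51, and the group total is 6 × 51 = 306.

306.00 hours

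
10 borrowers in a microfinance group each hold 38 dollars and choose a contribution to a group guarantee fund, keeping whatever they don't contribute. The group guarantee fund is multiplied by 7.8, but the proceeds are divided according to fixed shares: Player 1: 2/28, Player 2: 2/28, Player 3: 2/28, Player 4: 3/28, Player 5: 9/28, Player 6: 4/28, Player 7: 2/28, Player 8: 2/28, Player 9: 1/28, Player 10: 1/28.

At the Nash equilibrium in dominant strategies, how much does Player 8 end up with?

80.34 dollars

A player with share s gets back 7.8·s per unit contributed, so full contribution is dominant for anyone with s > 1/7.8 = 0.1282 and zero contribution is dominant for anyone below.
Player 5 and Player 6 are above the threshold, contributing 38 each; the remaining 8 contribute 0. Total contributed: 76.
Player 8 keeps 38 and receives 7.8 × 76 × 2/28 = 42.34 from the group guarantee fund, for a payoff of 80.34.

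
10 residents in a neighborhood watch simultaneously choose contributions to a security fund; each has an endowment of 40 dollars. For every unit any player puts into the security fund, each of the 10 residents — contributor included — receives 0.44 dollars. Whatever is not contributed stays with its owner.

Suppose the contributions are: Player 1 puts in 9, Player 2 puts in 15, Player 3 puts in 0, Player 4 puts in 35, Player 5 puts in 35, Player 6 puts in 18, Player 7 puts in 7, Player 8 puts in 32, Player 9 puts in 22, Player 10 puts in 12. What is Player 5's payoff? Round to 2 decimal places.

86.40 dollars

Total contributed: 9 + 15 + 0 + 35 + 35 + 18 + 7 + 32 + 22 + 12 = 185.
Each receives 0.44 × 185 = 81.40 from the security fund.
Player 5 keeps 40 − 35 = 5, so Player 5's payoff is 5 + 81.40 = 86.40.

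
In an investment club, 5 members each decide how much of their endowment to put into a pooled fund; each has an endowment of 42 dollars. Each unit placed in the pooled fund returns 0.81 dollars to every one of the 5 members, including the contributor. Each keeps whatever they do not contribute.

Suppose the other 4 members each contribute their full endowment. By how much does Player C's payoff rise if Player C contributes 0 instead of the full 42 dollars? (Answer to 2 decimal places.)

Switching from a contribution of 42 to 0 lets Player C keep an extra 42 dollars, but lowers the pooled fund by 42, which costs Player C their own share of that drop: 0.81 × 42 = 34.02.
Net gain = 42 − 34.02 = 7.98. The private return per contributed unit (0.81) is below 1, so free-riding is indeed the best response regardless of what the others do.

7.98 dollars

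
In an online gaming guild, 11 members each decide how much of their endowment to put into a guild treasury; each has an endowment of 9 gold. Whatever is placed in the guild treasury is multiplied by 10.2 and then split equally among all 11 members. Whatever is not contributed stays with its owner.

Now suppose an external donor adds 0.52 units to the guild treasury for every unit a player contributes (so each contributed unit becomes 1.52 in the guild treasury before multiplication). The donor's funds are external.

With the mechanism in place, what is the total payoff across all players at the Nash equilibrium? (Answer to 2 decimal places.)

Under the mechanism each unit contributed yields 10.2 × 1.52 / 11 = 1.4095 back to its contributor per unit of net cost, which exceeds 1, making full contribution the dominant choice for everyone.
At the Nash equilibrium everyone contributes 9. Group total payoff = 10.2 × 1.52 × 99 = 1534.90.

1534.90 gold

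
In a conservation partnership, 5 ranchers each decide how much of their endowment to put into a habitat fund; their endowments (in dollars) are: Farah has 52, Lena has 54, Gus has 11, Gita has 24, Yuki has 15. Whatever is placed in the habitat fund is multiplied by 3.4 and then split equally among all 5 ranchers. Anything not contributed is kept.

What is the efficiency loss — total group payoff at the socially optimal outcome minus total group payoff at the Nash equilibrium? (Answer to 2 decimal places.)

The private return per contributed unit is 3.4/5 = 0.6800 < 1 for every player regardless of endowment, so the Nash equilibrium is zero contribution and the group total is Σ E_j = 52 + 54 + 11 + 24 + 15 = 156.
Each contributed unit returns 3.400 to the group, so the social optimum is full contribution by everyone: group total = 3.400 × 156 = 530.40.
Efficiency loss = (3.400 − 1) × 156 = 374.40.

374.40 dollars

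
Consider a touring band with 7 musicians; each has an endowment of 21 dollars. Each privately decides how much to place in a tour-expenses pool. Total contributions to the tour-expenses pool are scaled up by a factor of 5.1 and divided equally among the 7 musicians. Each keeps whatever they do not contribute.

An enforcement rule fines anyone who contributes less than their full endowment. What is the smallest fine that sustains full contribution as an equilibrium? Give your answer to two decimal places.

Given the others contribute fully, the best deviation is to contribute 0 (any partial contribution still incurs the fine and gives up units whose private return 0.7286 is below 1).
Deviating from 21 to 0 saves 21 dollars but forfeits the deviator's share of the drop in the tour-expenses pool: 5.1/7 × 21 = 15.30.
So the deviation gain is 21 − 15.30 = 5.70, and the fine must be at least 5.70 dollars to wipe it out.

5.70 dollars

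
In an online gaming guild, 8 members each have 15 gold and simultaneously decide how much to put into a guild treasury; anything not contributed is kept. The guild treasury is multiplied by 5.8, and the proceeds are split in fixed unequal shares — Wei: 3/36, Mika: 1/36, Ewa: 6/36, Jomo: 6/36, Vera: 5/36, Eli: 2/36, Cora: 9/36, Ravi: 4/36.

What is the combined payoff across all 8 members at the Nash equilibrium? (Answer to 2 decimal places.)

192.00 gold

A player with share s gets back 5.8·s per unit contributed, so full contribution is dominant for anyone with s > 1/5.8 = 0.1724 and zero contribution is dominant for anyone below.
Only Cora (9/36) clears that bar, contributing 15; the remaining 7 contribute 0. Total contributed: 15.
The guild treasury pays out 5.8 × 15 = 87.00 in total (split across the unequal shares, but the aggregate is all that matters for the group sum).
The 7 free-riders keep 15 each, adding 105. Group total = 105 + 87.00 = 192.00.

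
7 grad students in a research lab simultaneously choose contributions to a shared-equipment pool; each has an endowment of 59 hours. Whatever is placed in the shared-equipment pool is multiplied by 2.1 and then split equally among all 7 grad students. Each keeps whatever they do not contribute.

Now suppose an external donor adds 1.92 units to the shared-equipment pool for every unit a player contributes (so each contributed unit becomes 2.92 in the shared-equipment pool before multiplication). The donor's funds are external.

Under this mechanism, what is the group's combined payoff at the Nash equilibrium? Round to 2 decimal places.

413.00 hours

With the mechanism, a contributed unit returns 2.1 × 2.92 / 7 = 0.8760 per unit of net cost — still below 1 — so contributing 0 remains dominant for every player.
At the Nash equilibrium no one contributes; group total payoff = 7 × 59 = 413.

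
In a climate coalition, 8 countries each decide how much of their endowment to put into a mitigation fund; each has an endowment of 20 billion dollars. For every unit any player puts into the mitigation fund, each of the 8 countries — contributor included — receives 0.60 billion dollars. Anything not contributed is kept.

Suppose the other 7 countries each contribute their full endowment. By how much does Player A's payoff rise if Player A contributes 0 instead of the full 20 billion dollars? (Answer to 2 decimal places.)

Switching from a contribution of 20 to 0 lets Player A keep an extra 20 billion dollars, but lowers the mitigation fund by 20, which costs Player A their own share of that drop: 0.60 × 20 = 12.00.
Net gain = 20 − 12.00 = 8.00. The private return per contributed unit (0.60) is below 1, so free-riding is indeed the best response regardless of what the others do.

8.00 billion dollars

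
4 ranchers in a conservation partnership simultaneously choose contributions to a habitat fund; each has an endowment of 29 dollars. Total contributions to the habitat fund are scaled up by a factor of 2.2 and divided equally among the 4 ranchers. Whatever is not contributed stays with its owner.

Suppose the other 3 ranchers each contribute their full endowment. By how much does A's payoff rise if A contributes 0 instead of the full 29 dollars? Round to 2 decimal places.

13.05 dollars

Switching from a contribution of 29 to 0 lets A keep an extra 29 dollars, but lowers the habitat fund by 29, which costs A their own share of that drop: 2.2/4 × 29 = 15.95.
Net gain = 29 − 15.95 = 13.05. The private return per contributed unit (0.5500) is below 1, so free-riding is indeed the best response regardless of what the others do.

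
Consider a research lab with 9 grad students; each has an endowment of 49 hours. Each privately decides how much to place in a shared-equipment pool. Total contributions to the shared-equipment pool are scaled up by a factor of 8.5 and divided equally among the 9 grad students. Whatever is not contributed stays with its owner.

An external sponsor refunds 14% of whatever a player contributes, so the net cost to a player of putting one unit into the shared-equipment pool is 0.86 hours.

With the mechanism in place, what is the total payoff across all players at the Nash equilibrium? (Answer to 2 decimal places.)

3810.24 hours

The effective private return per unit is now (8.5/9) / 0.86 = 1.0982 > 1, so every player's dominant strategy flips to full contribution.
So the Nash equilibrium is full contribution by all 9; the group earns 9 × (49 × 0.14 + 8.5 × 49) = 3810.24.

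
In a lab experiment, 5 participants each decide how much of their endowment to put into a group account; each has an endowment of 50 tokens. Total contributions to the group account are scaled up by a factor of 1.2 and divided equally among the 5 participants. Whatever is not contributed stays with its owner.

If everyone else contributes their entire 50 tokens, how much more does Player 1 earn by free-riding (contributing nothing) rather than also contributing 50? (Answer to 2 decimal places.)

38.00 tokens

Switching from a contribution of 50 to 0 lets Player 1 keep an extra 50 tokens, but lowers the group account by 50, which costs Player 1 their own share of that drop: 1.2/5 × 50 = 12.00.
Net gain = 50 − 12.00 = 38.00. The private return per contributed unit (0.2400) is below 1, so free-riding is indeed the best response regardless of what the others do.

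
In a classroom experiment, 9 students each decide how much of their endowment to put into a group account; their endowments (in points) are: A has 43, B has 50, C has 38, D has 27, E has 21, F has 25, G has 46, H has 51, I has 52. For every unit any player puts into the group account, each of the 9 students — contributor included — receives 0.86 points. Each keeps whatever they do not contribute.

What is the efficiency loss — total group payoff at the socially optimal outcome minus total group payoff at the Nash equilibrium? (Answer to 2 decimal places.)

The private return per contributed unit is 0.86 < 1 for everyone, so the Nash equilibrium is zero contribution and the group total is Σ E_j = 43 + 50 + 38 + 27 + 21 + 25 + 46 + 51 + 52 = 353.
Each contributed unit returns 7.740 to the group, so the social optimum is full contribution by everyone: group total = 7.740 × 353 = 2732.22.
Efficiency loss = (7.740 − 1) × 353 = 2379.22.

2379.22 points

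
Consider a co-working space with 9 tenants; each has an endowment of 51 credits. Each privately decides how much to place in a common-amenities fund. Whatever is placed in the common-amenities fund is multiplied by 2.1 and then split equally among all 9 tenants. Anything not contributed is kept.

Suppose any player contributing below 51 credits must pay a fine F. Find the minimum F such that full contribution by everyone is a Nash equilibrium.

Given the others contribute fully, the best deviation is to contribute 0 (any partial contribution still incurs the fine and gives up units whose private return 0.2333 is below 1).
Deviating from 51 to 0 saves 51 credits but forfeits the deviator's share of the drop in the common-amenities fund: 2.1/9 × 51 = 11.90.
So the deviation gain is 51 − 11.90 = 39.10, and the fine must be at least 39.10 credits to wipe it out.

39.10 credits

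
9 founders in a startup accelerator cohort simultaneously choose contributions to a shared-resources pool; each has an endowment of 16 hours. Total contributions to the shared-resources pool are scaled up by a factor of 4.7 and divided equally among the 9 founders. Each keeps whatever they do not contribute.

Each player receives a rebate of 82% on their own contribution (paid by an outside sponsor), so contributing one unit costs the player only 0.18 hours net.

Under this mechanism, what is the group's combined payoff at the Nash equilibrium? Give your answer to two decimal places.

794.88 hours

Under the mechanism each unit contributed yields (4.7/9) / 0.18 = 2.9012 back to its contributor per unit of net cost, which exceeds 1, making full contribution the dominant choice for everyone.
At the Nash equilibrium everyone contributes 16. Group total payoff = 9 × (16 × 0.82 + 4.7 × 16) = 794.88.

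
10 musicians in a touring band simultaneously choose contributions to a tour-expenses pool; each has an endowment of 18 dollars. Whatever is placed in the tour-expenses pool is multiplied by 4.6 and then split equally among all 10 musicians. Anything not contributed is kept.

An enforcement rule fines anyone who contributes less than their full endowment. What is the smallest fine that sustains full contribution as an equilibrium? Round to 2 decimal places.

Given the others contribute fully, the best deviation is to contribute 0 (any partial contribution still incurs the fine and gives up units whose private return 0.4600 is below 1).
Deviating from 18 to 0 saves 18 dollars but forfeits the deviator's share of the drop in the tour-expenses pool: 4.6/10 × 18 = 8.28.
So the deviation gain is 18 − 8.28 = 9.72, and the fine must be at least 9.72 dollars to wipe it out.

9.72 dollars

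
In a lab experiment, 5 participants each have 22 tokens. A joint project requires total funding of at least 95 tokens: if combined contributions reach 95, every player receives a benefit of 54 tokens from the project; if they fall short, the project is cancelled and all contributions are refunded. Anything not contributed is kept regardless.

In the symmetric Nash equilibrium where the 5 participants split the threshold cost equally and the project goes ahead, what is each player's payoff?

57 tokens

Equal share of the threshold: 95/5 = 19.
At this profile no one gains by cutting their contribution: any cut drops the total below 95, the project is cancelled, contributions are refunded, and the deviator ends with 22, which is less than 22 − 19 + 54 = 57. Contributing more than 19 just wastes the excess. So contributing exactly 19 is a best response.
Each player's payoff: 22 − 19 + 54 = 57.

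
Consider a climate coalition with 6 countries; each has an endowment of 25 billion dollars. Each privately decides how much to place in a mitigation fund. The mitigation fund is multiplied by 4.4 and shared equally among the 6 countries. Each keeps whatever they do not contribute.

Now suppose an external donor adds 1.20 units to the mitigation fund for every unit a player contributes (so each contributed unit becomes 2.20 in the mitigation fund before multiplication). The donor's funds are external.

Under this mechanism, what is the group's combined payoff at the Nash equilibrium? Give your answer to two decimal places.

1452.00 billion dollars

The effective private return per unit is now 4.4 × 2.20 / 6 = 1.6133 > 1, so every player's dominant strategy flips to full contribution.
So the Nash equilibrium is full contribution by all 6; the group earns 4.4 × 2.20 × 150 = 1452.00.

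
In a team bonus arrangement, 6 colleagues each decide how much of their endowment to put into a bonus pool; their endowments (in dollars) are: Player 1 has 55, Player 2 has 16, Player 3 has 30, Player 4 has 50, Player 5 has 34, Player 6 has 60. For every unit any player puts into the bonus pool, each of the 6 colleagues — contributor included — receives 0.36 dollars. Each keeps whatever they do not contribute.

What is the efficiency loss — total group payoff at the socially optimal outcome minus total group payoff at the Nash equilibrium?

The private return per contributed unit is 0.36 < 1 for everyone, so the Nash equilibrium is zero contribution and the group total is Σ E_j = 55 + 16 + 30 + 50 + 34 + 60 = 245.
Each contributed unit returns 2.160 to the group, so the social optimum is full contribution by everyone: group total = 2.160 × 245 = 529.20.
Efficiency loss = (2.160 − 1) × 245 = 284.20.

284.20 dollars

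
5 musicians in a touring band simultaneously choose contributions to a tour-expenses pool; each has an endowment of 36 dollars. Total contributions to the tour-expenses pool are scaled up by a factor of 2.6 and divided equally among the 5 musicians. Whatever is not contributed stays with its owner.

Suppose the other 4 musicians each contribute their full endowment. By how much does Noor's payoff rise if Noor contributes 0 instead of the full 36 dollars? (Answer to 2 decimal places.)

Switching from a contribution of 36 to 0 lets Noor keep an extra 36 dollars, but lowers the tour-expenses pool by 36, which costs Noor their own share of that drop: 2.6/5 × 36 = 18.72.
Net gain = 36 − 18.72 = 17.28. The private return per contributed unit (0.5200) is below 1, so free-riding is indeed the best response regardless of what the others do.

17.28 dollars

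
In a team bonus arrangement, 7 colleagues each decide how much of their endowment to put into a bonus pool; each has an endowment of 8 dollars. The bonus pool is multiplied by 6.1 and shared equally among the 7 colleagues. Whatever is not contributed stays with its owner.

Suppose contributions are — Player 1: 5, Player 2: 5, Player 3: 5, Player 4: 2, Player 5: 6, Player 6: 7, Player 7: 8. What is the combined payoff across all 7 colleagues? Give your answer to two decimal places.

249.80 dollars

Total contributed: 5 + 5 + 5 + 2 + 6 + 7 + 8 = 38; total kept: 7 × 8 − 38 = 18.
The bonus pool pays out 6.1 × 38 = 231.80 in aggregate.
Group total = 18 + 231.80 = 249.80.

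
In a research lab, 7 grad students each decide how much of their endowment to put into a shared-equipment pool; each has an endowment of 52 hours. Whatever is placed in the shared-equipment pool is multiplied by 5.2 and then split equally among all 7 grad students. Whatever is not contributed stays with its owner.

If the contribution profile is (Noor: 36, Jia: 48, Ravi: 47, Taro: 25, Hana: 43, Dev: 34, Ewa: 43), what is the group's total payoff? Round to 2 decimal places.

Total contributed: 36 + 48 + 47 + 25 + 43 + 34 + 43 = 276; total kept: 7 × 52 − 276 = 88.
The shared-equipment pool pays out 5.2 × 276 = 1435.20 in aggregate.
Group total = 88 + 1435.20 = 1523.20.

1523.20 hours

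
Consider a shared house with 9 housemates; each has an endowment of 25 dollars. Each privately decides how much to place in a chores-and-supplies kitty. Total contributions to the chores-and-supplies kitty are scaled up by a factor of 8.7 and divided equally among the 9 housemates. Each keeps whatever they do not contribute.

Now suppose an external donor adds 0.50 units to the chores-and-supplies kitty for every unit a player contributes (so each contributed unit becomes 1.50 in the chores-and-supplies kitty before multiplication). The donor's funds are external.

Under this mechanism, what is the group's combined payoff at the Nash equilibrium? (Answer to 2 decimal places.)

2936.25 dollars

With the mechanism, a contributed unit returns 8.7 × 1.50 / 9 = 1.4500 per unit of net cost to the contributor — now above 1 — so contributing fully is weakly dominant for every player.
At the Nash equilibrium everyone contributes 25. Group total payoff = 8.7 × 1.50 × 225 = 2936.25.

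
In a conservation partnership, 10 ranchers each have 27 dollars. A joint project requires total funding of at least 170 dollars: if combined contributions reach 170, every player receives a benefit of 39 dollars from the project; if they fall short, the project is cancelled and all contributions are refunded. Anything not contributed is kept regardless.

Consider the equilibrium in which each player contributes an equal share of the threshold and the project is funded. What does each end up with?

49 dollars

Equal share of the threshold: 170/10 = 17.
At this profile no one gains by cutting their contribution: any cut drops the total below 170, the project is cancelled, contributions are refunded, and the deviator ends with 27, which is less than 27 − 17 + 39 = 49. Contributing more than 17 just wastes the excess. So contributing exactly 17 is a best response.
Each player's payoff: 27 − 17 + 39 = 49.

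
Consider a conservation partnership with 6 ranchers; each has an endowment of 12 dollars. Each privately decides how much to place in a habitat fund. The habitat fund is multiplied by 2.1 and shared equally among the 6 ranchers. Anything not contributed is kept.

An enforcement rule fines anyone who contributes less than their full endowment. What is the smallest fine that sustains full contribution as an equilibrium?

7.80 dollars

Given the others contribute fully, the best deviation is to contribute 0 (any partial contribution still incurs the fine and gives up units whose private return 0.3500 is below 1).
Deviating from 12 to 0 saves 12 dollars but forfeits the deviator's share of the drop in the habitat fund: 2.1/6 × 12 = 4.20.
So the deviation gain is 12 − 4.20 = 7.80, and the fine must be at least 7.80 dollars to wipe it out.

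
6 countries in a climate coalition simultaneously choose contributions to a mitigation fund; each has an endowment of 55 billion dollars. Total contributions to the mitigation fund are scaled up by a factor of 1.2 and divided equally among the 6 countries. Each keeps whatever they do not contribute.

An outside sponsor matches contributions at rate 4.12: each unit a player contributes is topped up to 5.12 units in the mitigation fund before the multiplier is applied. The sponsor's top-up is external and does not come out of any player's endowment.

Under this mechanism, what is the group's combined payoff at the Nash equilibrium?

2027.52 billion dollars

With the mechanism, a contributed unit returns 1.2 × 5.12 / 6 = 1.0240 per unit of net cost to the contributor — now above 1 — so contributing fully is weakly dominant for every player.
So the Nash equilibrium is full contribution by all 6; the group earns 1.2 × 5.12 × 330 = 2027.52.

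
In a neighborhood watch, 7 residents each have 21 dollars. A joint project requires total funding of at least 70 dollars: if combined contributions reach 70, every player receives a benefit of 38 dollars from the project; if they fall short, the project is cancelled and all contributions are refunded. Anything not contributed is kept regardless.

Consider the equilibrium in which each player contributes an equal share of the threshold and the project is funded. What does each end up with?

Equal share of the threshold: 70/7 = 10.
At this profile no one gains by cutting their contribution: any cut drops the total below 70, the project is cancelled, contributions are refunded, and the deviator ends with 21, which is less than 21 − 10 + 38 = 49. Contributing more than 10 just wastes the excess. So contributing exactly 10 is a best response.
Each player's payoff: 21 − 10 + 38 = 49.

49 dollars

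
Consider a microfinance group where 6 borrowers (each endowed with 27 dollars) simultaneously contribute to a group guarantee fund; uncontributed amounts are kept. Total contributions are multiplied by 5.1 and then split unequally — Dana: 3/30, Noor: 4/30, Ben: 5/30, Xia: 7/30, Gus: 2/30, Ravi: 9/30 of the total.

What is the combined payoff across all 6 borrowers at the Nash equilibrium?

Player j's private return per contributed unit is 5.1 × (j's share). Contributing is weakly dominant for j when that share is at least 1/5.1 = 0.1961, and contributing 0 is dominant otherwise.
The shares above 0.1961 belong to Xia and Ravi, contributing 27 each; the remaining 4 contribute 0. Total contributed: 54.
The group guarantee fund pays out 5.1 × 54 = 275.40 in total (split across the unequal shares, but the aggregate is all that matters for the group sum).
The 4 free-riders keep 27 each, adding 108. Group total = 108 + 275.40 = 383.40.

383.40 dollars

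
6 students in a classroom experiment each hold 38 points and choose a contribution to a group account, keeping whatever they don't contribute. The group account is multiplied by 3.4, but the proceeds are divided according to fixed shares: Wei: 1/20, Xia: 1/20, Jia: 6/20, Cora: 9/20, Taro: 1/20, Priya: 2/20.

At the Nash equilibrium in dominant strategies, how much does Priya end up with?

Each unit j contributes comes back to j as 3.4 × (j's share), so j prefers to contribute only if that share exceeds 1/3.4 = 0.2941; otherwise keeping the unit dominates.
Jia and Cora clear that bar, contributing 38 each; the remaining 4 contribute 0. Total contributed: 76.
Priya keeps 38 and receives 3.4 × 76 × 2/20 = 25.84 from the group account, for a payoff of 63.84.

63.84 points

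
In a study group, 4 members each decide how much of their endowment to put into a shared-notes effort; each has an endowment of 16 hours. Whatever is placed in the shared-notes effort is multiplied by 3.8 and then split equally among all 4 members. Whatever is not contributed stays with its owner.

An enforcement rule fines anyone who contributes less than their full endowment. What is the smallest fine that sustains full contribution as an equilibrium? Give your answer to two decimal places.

Given the others contribute fully, the best deviation is to contribute 0 (any partial contribution still incurs the fine and gives up units whose private return 0.9500 is below 1).
Deviating from 16 to 0 saves 16 hours but forfeits the deviator's share of the drop in the shared-notes effort: 3.8/4 × 16 = 15.20.
So the deviation gain is 16 − 15.20 = 0.80, and the fine must be at least 0.80 hours to wipe it out.

0.80 hours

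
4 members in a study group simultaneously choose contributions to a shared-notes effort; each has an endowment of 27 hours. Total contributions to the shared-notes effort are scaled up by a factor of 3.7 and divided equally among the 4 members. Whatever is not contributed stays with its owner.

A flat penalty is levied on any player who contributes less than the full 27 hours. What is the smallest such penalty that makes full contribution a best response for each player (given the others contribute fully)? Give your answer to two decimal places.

2.03 hours

Given the others contribute fully, the best deviation is to contribute 0 (any partial contribution still incurs the fine and gives up units whose private return 0.9250 is below 1).
Deviating from 27 to 0 saves 27 hours but forfeits the deviator's share of the drop in the shared-notes effort: 3.7/4 × 27 = 24.97.
So the deviation gain is 27 − 24.97 = 2.03, and the fine must be at least 2.03 hours to wipe it out.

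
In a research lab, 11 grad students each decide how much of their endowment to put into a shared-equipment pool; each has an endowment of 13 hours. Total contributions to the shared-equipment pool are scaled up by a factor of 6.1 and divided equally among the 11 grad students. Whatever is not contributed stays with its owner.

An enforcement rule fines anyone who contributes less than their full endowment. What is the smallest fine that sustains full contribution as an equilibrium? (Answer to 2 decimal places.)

5.79 hours

Given the others contribute fully, the best deviation is to contribute 0 (any partial contribution still incurs the fine and gives up units whose private return 0.5545 is below 1).
Deviating from 13 to 0 saves 13 hours but forfeits the deviator's share of the drop in the shared-equipment pool: 6.1/11 × 13 = 7.21.
So the deviation gain is 13 − 7.21 = 5.79, and the fine must be at least 5.79 hours to wipe it out.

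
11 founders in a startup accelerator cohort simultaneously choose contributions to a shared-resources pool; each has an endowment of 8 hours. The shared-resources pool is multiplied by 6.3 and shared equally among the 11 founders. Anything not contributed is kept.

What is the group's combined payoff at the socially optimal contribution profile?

Each contributed unit returns 6.300 to the group as a whole (0.5727 to each of 11 players), which exceeds 1, so the social optimum is full contribution: group total = 6.300 × 88 = 554.40.

554.40 hours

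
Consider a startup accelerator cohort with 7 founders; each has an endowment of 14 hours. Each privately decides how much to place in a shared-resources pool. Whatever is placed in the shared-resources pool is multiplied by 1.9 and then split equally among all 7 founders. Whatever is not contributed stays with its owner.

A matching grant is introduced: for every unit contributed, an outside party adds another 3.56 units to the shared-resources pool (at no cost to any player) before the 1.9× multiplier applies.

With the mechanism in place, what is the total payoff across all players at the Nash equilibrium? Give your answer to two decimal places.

849.07 hours

The effective private return per unit is now 1.9 × 4.56 / 7 = 1.2377 > 1, so every player's dominant strategy flips to full contribution.
So the Nash equilibrium is full contribution by all 7; the group earns 1.9 × 4.56 × 98 = 849.07.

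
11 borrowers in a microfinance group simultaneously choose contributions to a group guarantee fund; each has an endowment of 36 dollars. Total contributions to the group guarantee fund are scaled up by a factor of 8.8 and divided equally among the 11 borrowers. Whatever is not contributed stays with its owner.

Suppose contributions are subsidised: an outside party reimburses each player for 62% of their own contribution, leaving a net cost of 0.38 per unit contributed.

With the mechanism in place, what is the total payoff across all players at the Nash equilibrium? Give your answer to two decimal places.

The effective private return per unit is now (8.8/11) / 0.38 = 2.1053 > 1, so every player's dominant strategy flips to full contribution.
At the Nash equilibrium everyone contributes 36. Group total payoff = 11 × (36 × 0.62 + 8.8 × 36) = 3730.32.

3730.32 dollars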